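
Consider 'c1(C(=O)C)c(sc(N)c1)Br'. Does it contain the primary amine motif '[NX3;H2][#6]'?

The pattern [NX3;H2][#6] describes a trivalent nitrogen with two H attached to carbon — a primary amine.
The molecule carries a primary amino group (-NH2), whose atoms satisfy every constraint of the query, so the pattern matches.

Yes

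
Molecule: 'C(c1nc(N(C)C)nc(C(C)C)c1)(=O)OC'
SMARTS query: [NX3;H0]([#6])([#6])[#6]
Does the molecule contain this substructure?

Yes

The pattern [NX3;H0]([#6])([#6])[#6] describes a trivalent nitrogen with no H, bonded to three carbons — a tertiary amine.
The molecule carries a dimethylamino group (-N(CH3)2), whose atoms satisfy every constraint of the query, so the pattern matches.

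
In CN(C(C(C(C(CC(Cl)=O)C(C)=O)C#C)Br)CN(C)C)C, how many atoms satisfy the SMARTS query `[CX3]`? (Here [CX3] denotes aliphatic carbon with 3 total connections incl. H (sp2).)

Check the 21 heavy atoms by environment: 11× C (X4) → no; 2× C (X2) → no; 2× N (X3) → no; 2× C (X3) → match; 2× O (X1) → no; 1× Br (X1) → no; 1× Cl (X1) → no.
That gives 2 matching atoms.

2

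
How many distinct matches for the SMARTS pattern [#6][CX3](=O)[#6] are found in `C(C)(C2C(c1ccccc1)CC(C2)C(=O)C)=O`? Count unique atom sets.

[#6][CX3](=O)[#6] is the SMARTS for a ketone: a carbonyl carbon (no H) flanked by two carbons.
The molecule carries 2 separate instances of an acetyl/ketone group (-C(=O)CH3) meeting every constraint; each maps to a distinct set of atoms, giving 2 matches.

2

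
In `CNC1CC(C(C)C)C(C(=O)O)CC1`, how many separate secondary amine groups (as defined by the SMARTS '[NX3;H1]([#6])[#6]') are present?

[NX3;H1]([#6])[#6] is the SMARTS for a secondary amine: a trivalent nitrogen with one H, bonded to two carbons.
Exactly one fragment in the molecule meets all constraints, giving 1 match.

1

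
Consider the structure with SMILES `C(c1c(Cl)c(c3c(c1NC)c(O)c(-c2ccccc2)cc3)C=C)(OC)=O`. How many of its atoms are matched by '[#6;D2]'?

The query [#6;D2] means: any carbon bonded to exactly two heavy atoms.
Check the 26 heavy atoms by environment: 9× c (aromatic, D3) → no; 7× c (aromatic, D2) → match; 1× C (D3) → no; 2× O (D1) → no; 1× O (D2) → no; 3× C (D1) → no; 1× Cl (D1) → no; 1× C (D2) → match; 1× N (D2) → no.
Summing the matching environments: 7 + 1 = 8 matching atoms.

8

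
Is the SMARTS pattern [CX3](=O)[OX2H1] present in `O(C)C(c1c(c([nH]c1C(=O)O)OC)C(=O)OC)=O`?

Yes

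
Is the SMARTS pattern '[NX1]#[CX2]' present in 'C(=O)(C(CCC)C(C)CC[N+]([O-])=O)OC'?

The pattern [NX1]#[CX2] describes a nitrogen triple-bonded to a two-connected carbon — a nitrile.
The closest candidate here is a nitro group (-[N+](=O)[O-]), but there is no C#N triple bond. No other fragment satisfies the full query, so there is no match.

No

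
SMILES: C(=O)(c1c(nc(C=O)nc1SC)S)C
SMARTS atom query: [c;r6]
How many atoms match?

4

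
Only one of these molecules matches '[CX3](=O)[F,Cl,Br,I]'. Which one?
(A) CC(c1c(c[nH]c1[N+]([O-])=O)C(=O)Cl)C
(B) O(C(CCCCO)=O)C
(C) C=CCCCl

A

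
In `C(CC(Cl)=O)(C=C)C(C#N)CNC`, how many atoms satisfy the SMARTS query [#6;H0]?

The query [#6;H0] means: any carbon with no attached hydrogen.
Check the 13 heavy atoms by environment: 3× C (H2) → no; 3× C (H1) → no; 2× C (H0) → match; 1× N (H0) → no; 1× O (H0) → no; 1× Cl (H0) → no; 1× N (H1) → no; 1× C (H3) → no.
That gives 2 matching atoms.

2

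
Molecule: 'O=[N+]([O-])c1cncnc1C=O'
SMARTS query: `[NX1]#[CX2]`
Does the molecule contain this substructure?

The pattern [NX1]#[CX2] describes a nitrogen triple-bonded to a two-connected carbon — a nitrile.
The closest candidate here is a nitro group (-[N+](=O)[O-]), but there is no C#N triple bond. No other fragment satisfies the full query, so there is no match.

No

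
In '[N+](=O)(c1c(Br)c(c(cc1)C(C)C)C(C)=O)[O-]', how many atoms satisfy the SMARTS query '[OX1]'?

3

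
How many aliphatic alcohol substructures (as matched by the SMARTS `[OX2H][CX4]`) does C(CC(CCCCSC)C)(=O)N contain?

0

[OX2H][CX4] is the SMARTS for an aliphatic alcohol: a hydroxyl oxygen bound to an sp3 (X4) carbon.
No fragment in the molecule satisfies every constraint, giving 0 matches.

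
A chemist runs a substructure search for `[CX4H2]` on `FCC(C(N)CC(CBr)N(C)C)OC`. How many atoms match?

Check the 14 heavy atoms by environment: 3× C (H2, X4) → match; 3× C (H1, X4) → no; 1× N (H0, X3) → no; 3× C (H3, X4) → no; 1× N (H2, X3) → no; 1× F (H0, X1) → no; 1× Br (H0, X1) → no; 1× O (H0, X2) → no.
That gives 3 matching atoms.

3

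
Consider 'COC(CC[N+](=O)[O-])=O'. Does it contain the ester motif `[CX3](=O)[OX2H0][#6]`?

Yes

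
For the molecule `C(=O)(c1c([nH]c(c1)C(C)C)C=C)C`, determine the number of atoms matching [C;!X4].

3

The query [C;!X4] means: aliphatic carbon that does not have four total connections.
Check the 13 heavy atoms by environment: 1× n (aromatic, X3) → no; 4× c (aromatic, X3) → no; 4× C (X4) → no; 3× C (X3) → match; 1× O (X1) → no.
That gives 3 matching atoms.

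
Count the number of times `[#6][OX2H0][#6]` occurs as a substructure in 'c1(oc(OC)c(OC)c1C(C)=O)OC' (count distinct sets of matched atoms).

3

[#6][OX2H0][#6] is the SMARTS for an ether: an aliphatic oxygen bridging two carbons with no H on the oxygen.
The molecule carries 3 separate instances of a methoxy ether (-OCH3) meeting every constraint; each maps to a distinct set of atoms, giving 3 matches.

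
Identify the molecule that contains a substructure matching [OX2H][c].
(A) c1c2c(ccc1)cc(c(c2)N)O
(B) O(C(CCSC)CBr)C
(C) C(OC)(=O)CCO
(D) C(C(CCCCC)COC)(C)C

[OX2H][c] describes a hydroxyl oxygen attached to an aromatic carbon (a phenol).
(A) contains a hydroxyl group (-OH), which satisfies every atom and bond constraint.
(B) has a methoxy ether (-OCH3) but the oxygen has H0, not H1.
(C) has a hydroxyl group (-OH) but the -OH is on an aliphatic carbon, not an aromatic c.
(D) has a methoxy ether (-OCH3) but the oxygen has H0, not H1.
So the answer is (A).

A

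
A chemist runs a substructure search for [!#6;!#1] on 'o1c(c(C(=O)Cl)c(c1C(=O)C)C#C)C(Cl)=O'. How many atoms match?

The query [!#6;!#1] means: not carbon and not hydrogen — any heteroatom.
Check the 16 heavy atoms by environment: 1× o (aromatic) → match; 4× c (aromatic) → no; 6× C → no; 3× O → match; 2× Cl → match.
Summing the matching environments: 1 + 3 + 2 = 6 matching atoms.

6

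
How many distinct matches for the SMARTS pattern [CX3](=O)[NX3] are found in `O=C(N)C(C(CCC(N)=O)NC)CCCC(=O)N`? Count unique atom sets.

3

[CX3](=O)[NX3] is the SMARTS for an amide: a carbonyl carbon bonded to a trivalent nitrogen.
The molecule carries 3 separate instances of a primary amide (-C(=O)NH2) meeting every constraint; each maps to a distinct set of atoms, giving 3 matches.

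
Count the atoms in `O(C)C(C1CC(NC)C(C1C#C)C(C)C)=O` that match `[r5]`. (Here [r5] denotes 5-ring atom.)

5

Check the 16 heavy atoms by environment: 5× C (in 5-ring) → match; 1× N (acyclic) → no; 8× C (acyclic) → no; 2× O (acyclic) → no.
That gives 5 matching atoms.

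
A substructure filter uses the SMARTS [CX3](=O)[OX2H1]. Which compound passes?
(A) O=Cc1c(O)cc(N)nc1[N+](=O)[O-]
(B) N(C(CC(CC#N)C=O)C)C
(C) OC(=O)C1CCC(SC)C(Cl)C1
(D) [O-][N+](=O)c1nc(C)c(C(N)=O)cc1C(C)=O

C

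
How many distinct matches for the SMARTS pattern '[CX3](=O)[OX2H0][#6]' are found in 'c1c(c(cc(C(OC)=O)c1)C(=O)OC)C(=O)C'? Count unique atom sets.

2

[CX3](=O)[OX2H0][#6] is the SMARTS for an ester: a carbonyl carbon bonded to an oxygen that is itself bonded to carbon (no H on that O).
The molecule carries 2 separate instances of a methyl-ester group (-C(=O)OCH3) meeting every constraint; each maps to a distinct set of atoms, giving 2 matches.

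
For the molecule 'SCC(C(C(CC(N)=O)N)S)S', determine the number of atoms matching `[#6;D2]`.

2

The query [#6;D2] means: any carbon bonded to exactly two heavy atoms.
Check the 12 heavy atoms by environment: 2× C (D2) → match; 4× C (D3) → no; 3× S (D1) → no; 1× O (D1) → no; 2× N (D1) → no.
That gives 2 matching atoms.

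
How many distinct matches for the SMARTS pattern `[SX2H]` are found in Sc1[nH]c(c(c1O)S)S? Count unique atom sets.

3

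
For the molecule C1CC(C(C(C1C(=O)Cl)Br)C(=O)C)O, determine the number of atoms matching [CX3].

Check the 14 heavy atoms by environment: 7× C (X4) → no; 1× O (X2) → no; 2× C (X3) → match; 2× O (X1) → no; 1× Cl (X1) → no; 1× Br (X1) → no.
That gives 2 matching atoms.

2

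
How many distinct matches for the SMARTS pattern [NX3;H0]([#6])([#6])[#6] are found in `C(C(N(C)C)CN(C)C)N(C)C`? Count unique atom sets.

3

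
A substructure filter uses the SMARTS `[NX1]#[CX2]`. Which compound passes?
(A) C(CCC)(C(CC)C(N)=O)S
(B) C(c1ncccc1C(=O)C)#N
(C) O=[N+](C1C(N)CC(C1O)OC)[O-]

B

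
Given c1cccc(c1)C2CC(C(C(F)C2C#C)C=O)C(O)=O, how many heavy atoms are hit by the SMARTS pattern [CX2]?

2

The query [CX2] means: C with X2: aliphatic carbon with exactly 2 total connections.
Check the 20 heavy atoms by environment: 6× C (X4) → no; 2× C (X2) → match; 1× F (X1) → no; 2× C (X3) → no; 2× O (X1) → no; 1× O (X2) → no; 6× c (aromatic, X3) → no.
That gives 2 matching atoms.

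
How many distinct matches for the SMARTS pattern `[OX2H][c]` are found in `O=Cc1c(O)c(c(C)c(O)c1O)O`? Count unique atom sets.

[OX2H][c] is the SMARTS for a phenol: a hydroxyl oxygen attached to an aromatic carbon.
The molecule carries 4 separate instances of a hydroxyl group (-OH) meeting every constraint; each maps to a distinct set of atoms, giving 4 matches.

4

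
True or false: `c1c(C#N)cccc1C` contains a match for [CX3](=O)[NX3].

False

The pattern [CX3](=O)[NX3] describes a carbonyl carbon bonded to a trivalent nitrogen — an amide.
The closest candidate here is a nitrile (-C#N), but the nitrile N is NX1 (triple-bonded), not NX3. No other fragment satisfies the full query, so there is no match.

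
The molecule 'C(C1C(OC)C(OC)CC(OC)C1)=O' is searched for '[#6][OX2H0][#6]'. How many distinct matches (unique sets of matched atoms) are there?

3

[#6][OX2H0][#6] is the SMARTS for an ether: an aliphatic oxygen bridging two carbons with no H on the oxygen.
The molecule carries 3 separate instances of a methoxy ether (-OCH3) meeting every constraint; each maps to a distinct set of atoms, giving 3 matches.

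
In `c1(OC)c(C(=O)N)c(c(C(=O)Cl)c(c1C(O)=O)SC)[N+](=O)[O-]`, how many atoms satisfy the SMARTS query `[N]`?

2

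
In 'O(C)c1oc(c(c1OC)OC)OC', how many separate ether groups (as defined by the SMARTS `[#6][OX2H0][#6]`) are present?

4

[#6][OX2H0][#6] is the SMARTS for an ether: an aliphatic oxygen bridging two carbons with no H on the oxygen.
The molecule carries 4 separate instances of a methoxy ether (-OCH3) meeting every constraint; each maps to a distinct set of atoms, giving 4 matches.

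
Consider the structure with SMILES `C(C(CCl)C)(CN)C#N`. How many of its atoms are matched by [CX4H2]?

2

The query [CX4H2] means: sp3 carbon (X4) with exactly two hydrogens.
Check the 9 heavy atoms by environment: 2× C (H2, X4) → match; 2× C (H1, X4) → no; 1× C (H0, X2) → no; 1× N (H0, X1) → no; 1× C (H3, X4) → no; 1× Cl (H0, X1) → no; 1× N (H2, X3) → no.
That gives 2 matching atoms.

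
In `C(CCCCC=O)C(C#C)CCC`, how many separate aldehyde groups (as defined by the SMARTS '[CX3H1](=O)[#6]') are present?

1

[CX3H1](=O)[#6] is the SMARTS for an aldehyde: an sp2 carbon with one H, double-bonded to O and single-bonded to carbon.
Exactly one fragment in the molecule meets all constraints, giving 1 match.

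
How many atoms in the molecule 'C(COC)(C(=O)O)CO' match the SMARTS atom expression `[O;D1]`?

The query [O;D1] means: aliphatic oxygen bonded to exactly one heavy atom.
Check the 9 heavy atoms by environment: 2× C (D2) → no; 2× C (D3) → no; 3× O (D1) → match; 1× O (D2) → no; 1× C (D1) → no.
That gives 3 matching atoms.

3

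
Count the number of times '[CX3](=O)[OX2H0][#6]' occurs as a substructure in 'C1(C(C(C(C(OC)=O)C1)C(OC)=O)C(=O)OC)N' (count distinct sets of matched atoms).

[CX3](=O)[OX2H0][#6] is the SMARTS for an ester: a carbonyl carbon bonded to an oxygen that is itself bonded to carbon (no H on that O).
The molecule carries 3 separate instances of a methyl-ester group (-C(=O)OCH3) meeting every constraint; each maps to a distinct set of atoms, giving 3 matches.

3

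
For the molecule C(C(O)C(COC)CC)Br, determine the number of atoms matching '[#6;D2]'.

3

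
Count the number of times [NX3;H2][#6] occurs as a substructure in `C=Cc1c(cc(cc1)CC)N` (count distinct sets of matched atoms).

1

[NX3;H2][#6] is the SMARTS for a primary amine: a trivalent nitrogen with two H attached to carbon.
Exactly one fragment in the molecule meets all constraints, giving 1 match.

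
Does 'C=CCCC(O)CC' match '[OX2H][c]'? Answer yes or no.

No

The pattern [OX2H][c] describes a hydroxyl oxygen attached to an aromatic carbon — a phenol.
The closest candidate here is a hydroxyl group (-OH), but the -OH is on an aliphatic carbon, not an aromatic c. No other fragment satisfies the full query, so there is no match.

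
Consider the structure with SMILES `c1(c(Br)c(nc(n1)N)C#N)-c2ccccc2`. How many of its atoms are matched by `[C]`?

1

The query [C] means: uppercase C matches aliphatic (non-aromatic) carbon only.
Check the 16 heavy atoms by environment: 2× n (aromatic) → no; 10× c (aromatic) → no; 1× C → match; 2× N → no; 1× Br → no.
That gives 1 matching atom.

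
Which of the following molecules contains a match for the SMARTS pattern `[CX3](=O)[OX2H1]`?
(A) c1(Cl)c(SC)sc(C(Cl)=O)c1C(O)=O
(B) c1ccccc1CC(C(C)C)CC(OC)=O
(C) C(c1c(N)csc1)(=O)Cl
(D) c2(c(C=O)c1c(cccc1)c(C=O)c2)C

[CX3](=O)[OX2H1] describes an sp2 carbon double-bonded to O and single-bonded to an -OH oxygen (a carboxylic acid).
(A) contains a carboxylic acid group (-C(=O)OH), which satisfies every atom and bond constraint.
(B) has a methyl-ester group (-C(=O)OCH3) but the singly-bonded O has no H (OX2H0, not OX2H1).
(C) has an acyl chloride (-C(=O)Cl) but the carbonyl is bonded to Cl, not to an -OH oxygen.
(D) has an aldehyde (-CHO) but there is no singly-bonded oxygen on the carbonyl carbon.
So the answer is (A).

A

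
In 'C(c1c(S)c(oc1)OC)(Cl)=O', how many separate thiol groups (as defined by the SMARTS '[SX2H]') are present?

[SX2H] is the SMARTS for a thiol: an aliphatic sulfur with two connections, one being H.
Exactly one fragment in the molecule meets all constraints, giving 1 match.

1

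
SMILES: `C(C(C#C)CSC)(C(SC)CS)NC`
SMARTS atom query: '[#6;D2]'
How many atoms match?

3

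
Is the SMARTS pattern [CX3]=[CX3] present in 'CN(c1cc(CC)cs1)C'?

The pattern [CX3]=[CX3] describes a non-aromatic C=C double bond between two sp2 carbons — an alkene.
The closest candidate here is an ethyl group (-CH2CH3), but its C-C bond is a single bond between CX4 carbons, not CX3=CX3. No other fragment satisfies the full query, so there is no match.

No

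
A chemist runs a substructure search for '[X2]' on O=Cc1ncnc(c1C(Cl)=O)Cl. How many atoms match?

2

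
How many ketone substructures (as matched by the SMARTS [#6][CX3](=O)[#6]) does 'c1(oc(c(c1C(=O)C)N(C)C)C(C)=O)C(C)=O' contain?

[#6][CX3](=O)[#6] is the SMARTS for a ketone: a carbonyl carbon (no H) flanked by two carbons.
The molecule carries 3 separate instances of an acetyl/ketone group (-C(=O)CH3) meeting every constraint; each maps to a distinct set of atoms, giving 3 matches.

3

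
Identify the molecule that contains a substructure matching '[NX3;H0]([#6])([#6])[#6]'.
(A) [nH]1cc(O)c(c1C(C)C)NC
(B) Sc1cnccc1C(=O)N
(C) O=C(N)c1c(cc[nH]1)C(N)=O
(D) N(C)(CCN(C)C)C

[NX3;H0]([#6])([#6])[#6] describes a trivalent nitrogen with no H, bonded to three carbons (a tertiary amine).
(A) has an N-methylamino group (-NHCH3) but the nitrogen still has one H (H1), not H0.
(B) has a primary amide (-C(=O)NH2) but the amide nitrogen has H2 and only one carbon neighbour.
(C) has a primary amide (-C(=O)NH2) but the amide nitrogen has H2 and only one carbon neighbour.
(D) contains a dimethylamino group (-N(CH3)2), which satisfies every atom and bond constraint.
So the answer is (D).

D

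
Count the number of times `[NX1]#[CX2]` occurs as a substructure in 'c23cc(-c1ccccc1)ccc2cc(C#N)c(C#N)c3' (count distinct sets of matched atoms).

2

[NX1]#[CX2] is the SMARTS for a nitrile: a nitrogen triple-bonded to a two-connected carbon.
The molecule carries 2 separate instances of a nitrile (-C#N) meeting every constraint; each maps to a distinct set of atoms, giving 2 matches.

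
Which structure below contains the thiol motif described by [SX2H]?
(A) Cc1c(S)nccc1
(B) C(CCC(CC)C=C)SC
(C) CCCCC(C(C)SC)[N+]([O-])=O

A

[SX2H] describes an aliphatic sulfur with two connections, one being H (a thiol).
(A) contains a thiol (-SH), which satisfies every atom and bond constraint.
(B) has a methylthio ether (-SCH3) but the sulfur has H0 (bonded to two carbons), not H1.
(C) has a methylthio ether (-SCH3) but the sulfur has H0 (bonded to two carbons), not H1.
So the answer is (A).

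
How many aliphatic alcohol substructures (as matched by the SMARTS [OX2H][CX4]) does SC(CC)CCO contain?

1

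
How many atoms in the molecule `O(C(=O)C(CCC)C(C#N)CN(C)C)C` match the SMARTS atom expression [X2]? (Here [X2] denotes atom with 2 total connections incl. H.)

The query [X2] means: any atom with exactly two total connections (bonds + H).
Check the 15 heavy atoms by environment: 9× C (X4) → no; 1× C (X3) → no; 1× O (X1) → no; 1× O (X2) → match; 1× C (X2) → match; 1× N (X1) → no; 1× N (X3) → no.
Summing the matching environments: 1 + 1 = 2 matching atoms.

2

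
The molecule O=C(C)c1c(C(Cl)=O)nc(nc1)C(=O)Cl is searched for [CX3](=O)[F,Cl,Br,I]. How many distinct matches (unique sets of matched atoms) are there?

2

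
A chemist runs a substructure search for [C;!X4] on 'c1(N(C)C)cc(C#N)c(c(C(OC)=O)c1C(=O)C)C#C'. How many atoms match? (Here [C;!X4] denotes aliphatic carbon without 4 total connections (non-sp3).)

5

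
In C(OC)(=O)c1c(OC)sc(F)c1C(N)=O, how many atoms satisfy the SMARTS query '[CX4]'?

2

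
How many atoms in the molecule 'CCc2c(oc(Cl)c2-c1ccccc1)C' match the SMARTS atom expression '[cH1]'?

5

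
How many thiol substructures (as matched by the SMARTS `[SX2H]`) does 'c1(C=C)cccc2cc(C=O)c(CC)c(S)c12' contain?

1

[SX2H] is the SMARTS for a thiol: an aliphatic sulfur with two connections, one being H.
Exactly one fragment in the molecule meets all constraints, giving 1 match.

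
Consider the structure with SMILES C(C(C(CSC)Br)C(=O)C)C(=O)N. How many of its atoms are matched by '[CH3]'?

Check the 13 heavy atoms by environment: 2× C (H2) → no; 2× C (H1) → no; 1× S (H0) → no; 2× C (H3) → match; 2× C (H0) → no; 2× O (H0) → no; 1× Br (H0) → no; 1× N (H2) → no.
That gives 2 matching atoms.

2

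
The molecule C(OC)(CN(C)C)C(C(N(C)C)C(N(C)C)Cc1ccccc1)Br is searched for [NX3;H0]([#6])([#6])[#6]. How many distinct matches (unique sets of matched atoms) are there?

[NX3;H0]([#6])([#6])[#6] is the SMARTS for a tertiary amine: a trivalent nitrogen with no H, bonded to three carbons.
The molecule carries 3 separate instances of a dimethylamino group (-N(CH3)2) meeting every constraint; each maps to a distinct set of atoms, giving 3 matches.

3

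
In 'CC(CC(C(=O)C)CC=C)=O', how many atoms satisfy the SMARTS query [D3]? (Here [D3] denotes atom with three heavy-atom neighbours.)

3

The query [D3] means: atom with exactly three heavy-atom neighbours.
Check the 11 heavy atoms by environment: 3× C (D2) → no; 3× C (D3) → match; 2× O (D1) → no; 3× C (D1) → no.
That gives 3 matching atoms.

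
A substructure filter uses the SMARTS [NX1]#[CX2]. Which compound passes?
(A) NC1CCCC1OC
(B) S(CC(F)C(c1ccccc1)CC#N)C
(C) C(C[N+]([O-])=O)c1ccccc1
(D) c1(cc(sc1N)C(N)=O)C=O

B

[NX1]#[CX2] describes a nitrogen triple-bonded to a two-connected carbon (a nitrile).
(A) has a primary amino group (-NH2) but the nitrogen is NX3 (three connections), not NX1 triple-bonded.
(B) contains a nitrile (-C#N), which satisfies every atom and bond constraint.
(C) has a nitro group (-[N+](=O)[O-]) but there is no C#N triple bond.
(D) has a primary amide (-C(=O)NH2) but the nitrogen is NX3, not NX1.
So the answer is (B).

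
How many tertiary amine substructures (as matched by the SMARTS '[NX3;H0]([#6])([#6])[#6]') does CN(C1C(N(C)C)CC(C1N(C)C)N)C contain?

3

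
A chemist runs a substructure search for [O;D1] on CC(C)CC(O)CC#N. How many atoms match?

1

The query [O;D1] means: aliphatic oxygen bonded to exactly one heavy atom.
Check the 9 heavy atoms by environment: 3× C (D2) → no; 2× C (D3) → no; 2× C (D1) → no; 1× O (D1) → match; 1× N (D1) → no.
That gives 1 matching atom.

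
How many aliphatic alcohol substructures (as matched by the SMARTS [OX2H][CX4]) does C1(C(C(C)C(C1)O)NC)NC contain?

[OX2H][CX4] is the SMARTS for an aliphatic alcohol: a hydroxyl oxygen bound to an sp3 (X4) carbon.
Exactly one fragment in the molecule meets all constraints, giving 1 match.

1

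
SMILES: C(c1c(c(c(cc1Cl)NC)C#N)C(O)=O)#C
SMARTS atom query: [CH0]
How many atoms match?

3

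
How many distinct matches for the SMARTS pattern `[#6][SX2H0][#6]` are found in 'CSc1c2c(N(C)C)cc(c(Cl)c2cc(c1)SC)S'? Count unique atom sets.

2

[#6][SX2H0][#6] is the SMARTS for a thioether: an aliphatic sulfur bridging two carbons with no H on the sulfur.
The molecule carries 2 separate instances of a methylthio ether (-SCH3) meeting every constraint; each maps to a distinct set of atoms, giving 2 matches.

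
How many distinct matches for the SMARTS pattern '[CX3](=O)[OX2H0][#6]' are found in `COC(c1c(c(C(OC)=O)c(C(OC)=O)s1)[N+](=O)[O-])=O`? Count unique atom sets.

[CX3](=O)[OX2H0][#6] is the SMARTS for an ester: a carbonyl carbon bonded to an oxygen that is itself bonded to carbon (no H on that O).
The molecule carries 3 separate instances of a methyl-ester group (-C(=O)OCH3) meeting every constraint; each maps to a distinct set of atoms, giving 3 matches.

3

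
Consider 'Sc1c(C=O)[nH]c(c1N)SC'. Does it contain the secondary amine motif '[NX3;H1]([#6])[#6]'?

No

The pattern [NX3;H1]([#6])[#6] describes a trivalent nitrogen with one H, bonded to two carbons — a secondary amine.
The closest candidate here is a primary amino group (-NH2), but the nitrogen has H2 and only one carbon neighbour. No other fragment satisfies the full query, so there is no match.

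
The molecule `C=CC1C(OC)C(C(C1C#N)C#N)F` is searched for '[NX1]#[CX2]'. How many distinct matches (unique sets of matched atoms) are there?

2

[NX1]#[CX2] is the SMARTS for a nitrile: a nitrogen triple-bonded to a two-connected carbon.
The molecule carries 2 separate instances of a nitrile (-C#N) meeting every constraint; each maps to a distinct set of atoms, giving 2 matches.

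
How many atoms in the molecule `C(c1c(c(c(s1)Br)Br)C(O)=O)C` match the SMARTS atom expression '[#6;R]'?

4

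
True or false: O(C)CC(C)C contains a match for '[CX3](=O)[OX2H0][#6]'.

The pattern [CX3](=O)[OX2H0][#6] describes a carbonyl carbon bonded to an oxygen that is itself bonded to carbon (no H on that O) — an ester.
The closest candidate here is a methoxy ether (-OCH3), but the ether oxygen is not adjacent to a C=O carbon. No other fragment satisfies the full query, so there is no match.

False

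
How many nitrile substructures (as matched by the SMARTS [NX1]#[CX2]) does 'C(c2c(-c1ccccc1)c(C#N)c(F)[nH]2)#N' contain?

2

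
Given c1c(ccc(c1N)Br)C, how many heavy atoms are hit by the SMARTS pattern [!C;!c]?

2

The query [!C;!c] means: neither aliphatic nor aromatic carbon — same as [!#6].
Check the 9 heavy atoms by environment: 6× c (aromatic) → no; 1× Br → match; 1× N → match; 1× C → no.
Summing the matching environments: 1 + 1 = 2 matching atoms.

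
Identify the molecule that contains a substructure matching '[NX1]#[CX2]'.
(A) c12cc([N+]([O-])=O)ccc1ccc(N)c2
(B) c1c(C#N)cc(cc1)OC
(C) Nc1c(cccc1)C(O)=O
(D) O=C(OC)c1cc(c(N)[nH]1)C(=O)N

B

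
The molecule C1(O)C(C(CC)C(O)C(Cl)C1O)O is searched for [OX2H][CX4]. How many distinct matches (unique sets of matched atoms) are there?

4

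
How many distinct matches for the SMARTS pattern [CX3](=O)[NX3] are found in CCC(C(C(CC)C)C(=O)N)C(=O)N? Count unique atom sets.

2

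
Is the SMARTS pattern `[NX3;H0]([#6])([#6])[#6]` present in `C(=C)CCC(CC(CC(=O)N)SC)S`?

The pattern [NX3;H0]([#6])([#6])[#6] describes a trivalent nitrogen with no H, bonded to three carbons — a tertiary amine.
The closest candidate here is a primary amide (-C(=O)NH2), but the amide nitrogen has H2 and only one carbon neighbour. No other fragment satisfies the full query, so there is no match.

No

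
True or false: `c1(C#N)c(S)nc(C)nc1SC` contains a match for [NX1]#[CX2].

True

The pattern [NX1]#[CX2] describes a nitrogen triple-bonded to a two-connected carbon — a nitrile.
The molecule carries a nitrile (-C#N), whose atoms satisfy every constraint of the query, so the pattern matches.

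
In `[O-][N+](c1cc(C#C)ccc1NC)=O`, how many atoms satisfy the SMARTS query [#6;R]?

The query [#6;R] means: carbon that is part of a ring.
Check the 13 heavy atoms by environment: 6× c (aromatic, in 6-ring) → match; 3× C (acyclic) → no; 1× N (acyclic) → no; 1× N (charge +1, acyclic) → no; 1× O (charge -1, acyclic) → no; 1× O (acyclic) → no.
That gives 6 matching atoms.

6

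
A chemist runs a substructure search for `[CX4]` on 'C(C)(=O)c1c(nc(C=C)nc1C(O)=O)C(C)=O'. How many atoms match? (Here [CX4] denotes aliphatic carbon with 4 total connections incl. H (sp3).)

2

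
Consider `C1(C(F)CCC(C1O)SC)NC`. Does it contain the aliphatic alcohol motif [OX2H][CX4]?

Yes

The pattern [OX2H][CX4] describes a hydroxyl oxygen bound to an sp3 (X4) carbon — an aliphatic alcohol.
The molecule carries a hydroxyl group (-OH), whose atoms satisfy every constraint of the query, so the pattern matches.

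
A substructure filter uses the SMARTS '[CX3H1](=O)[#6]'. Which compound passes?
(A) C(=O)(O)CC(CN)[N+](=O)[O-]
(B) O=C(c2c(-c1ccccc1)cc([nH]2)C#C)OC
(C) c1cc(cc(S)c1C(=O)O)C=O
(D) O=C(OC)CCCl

C

[CX3H1](=O)[#6] describes an sp2 carbon with one H, double-bonded to O and single-bonded to carbon (an aldehyde).
(A) has a carboxylic acid group (-C(=O)OH) but the carbonyl carbon has H0 and is bonded to O, not H1.
(B) has a methyl-ester group (-C(=O)OCH3) but the carbonyl carbon has H0, not H1.
(C) contains an aldehyde (-CHO), which satisfies every atom and bond constraint.
(D) has a methyl-ester group (-C(=O)OCH3) but the carbonyl carbon has H0, not H1.
So the answer is (C).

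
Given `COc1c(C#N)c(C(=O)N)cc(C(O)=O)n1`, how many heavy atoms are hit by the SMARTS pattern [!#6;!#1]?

Check the 16 heavy atoms by environment: 1× n (aromatic) → match; 5× c (aromatic) → no; 4× O → match; 4× C → no; 2× N → match.
Summing the matching environments: 1 + 4 + 2 = 7 matching atoms.

7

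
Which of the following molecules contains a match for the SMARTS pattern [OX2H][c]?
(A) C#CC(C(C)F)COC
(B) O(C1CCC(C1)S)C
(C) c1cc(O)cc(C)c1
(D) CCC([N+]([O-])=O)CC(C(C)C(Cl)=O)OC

[OX2H][c] describes a hydroxyl oxygen attached to an aromatic carbon (a phenol).
(A) has a methoxy ether (-OCH3) but the oxygen has H0, not H1.
(B) has a methoxy ether (-OCH3) but the oxygen has H0, not H1.
(C) contains a hydroxyl group (-OH), which satisfies every atom and bond constraint.
(D) has a methoxy ether (-OCH3) but the oxygen has H0, not H1.
So the answer is (C).

C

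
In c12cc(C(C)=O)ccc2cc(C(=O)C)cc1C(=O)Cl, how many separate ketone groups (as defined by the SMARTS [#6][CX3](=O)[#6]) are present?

2

[#6][CX3](=O)[#6] is the SMARTS for a ketone: a carbonyl carbon (no H) flanked by two carbons.
The molecule carries 2 separate instances of an acetyl/ketone group (-C(=O)CH3) meeting every constraint; each maps to a distinct set of atoms, giving 2 matches.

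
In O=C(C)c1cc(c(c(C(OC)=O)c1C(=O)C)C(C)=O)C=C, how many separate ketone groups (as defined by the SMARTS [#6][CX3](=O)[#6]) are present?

3

[#6][CX3](=O)[#6] is the SMARTS for a ketone: a carbonyl carbon (no H) flanked by two carbons.
The molecule carries 3 separate instances of an acetyl/ketone group (-C(=O)CH3) meeting every constraint; each maps to a distinct set of atoms, giving 3 matches.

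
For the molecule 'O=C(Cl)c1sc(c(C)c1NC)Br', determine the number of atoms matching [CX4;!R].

2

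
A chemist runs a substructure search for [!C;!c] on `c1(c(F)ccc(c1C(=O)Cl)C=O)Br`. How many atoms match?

Check the 13 heavy atoms by environment: 6× c (aromatic) → no; 2× C → no; 2× O → match; 1× Cl → match; 1× Br → match; 1× F → match.
Summing the matching environments: 2 + 1 + 1 + 1 = 5 matching atoms.

5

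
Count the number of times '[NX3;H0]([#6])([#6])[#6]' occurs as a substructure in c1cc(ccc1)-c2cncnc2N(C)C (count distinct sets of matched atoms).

[NX3;H0]([#6])([#6])[#6] is the SMARTS for a tertiary amine: a trivalent nitrogen with no H, bonded to three carbons.
Exactly one fragment in the molecule meets all constraints, giving 1 match.

1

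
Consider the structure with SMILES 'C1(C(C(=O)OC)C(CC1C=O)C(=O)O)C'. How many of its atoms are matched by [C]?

10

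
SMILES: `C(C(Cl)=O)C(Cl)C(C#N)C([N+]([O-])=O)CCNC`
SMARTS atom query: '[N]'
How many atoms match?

3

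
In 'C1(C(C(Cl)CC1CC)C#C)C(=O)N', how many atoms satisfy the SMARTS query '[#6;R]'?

Check the 13 heavy atoms by environment: 5× C (in 5-ring) → match; 5× C (acyclic) → no; 1× Cl (acyclic) → no; 1× O (acyclic) → no; 1× N (acyclic) → no.
That gives 5 matching atoms.

5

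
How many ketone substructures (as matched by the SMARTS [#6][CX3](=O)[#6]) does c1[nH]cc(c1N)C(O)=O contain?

0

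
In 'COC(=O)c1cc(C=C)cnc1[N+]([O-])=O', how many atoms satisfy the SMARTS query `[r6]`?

The query [r6] means: r6 matches atoms in a six-membered ring.
Check the 15 heavy atoms by environment: 1× n (aromatic, in 6-ring) → match; 5× c (aromatic, in 6-ring) → match; 1× N (charge +1, acyclic) → no; 1× O (charge -1, acyclic) → no; 3× O (acyclic) → no; 4× C (acyclic) → no.
Summing the matching environments: 1 + 5 = 6 matching atoms.

6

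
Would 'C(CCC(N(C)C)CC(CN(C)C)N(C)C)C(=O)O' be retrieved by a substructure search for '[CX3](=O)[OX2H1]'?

The pattern [CX3](=O)[OX2H1] describes an sp2 carbon double-bonded to O and single-bonded to an -OH oxygen — a carboxylic acid.
The molecule carries a carboxylic acid group (-C(=O)OH), whose atoms satisfy every constraint of the query, so the pattern matches.

Yes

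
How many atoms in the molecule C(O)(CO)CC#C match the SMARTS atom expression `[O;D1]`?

2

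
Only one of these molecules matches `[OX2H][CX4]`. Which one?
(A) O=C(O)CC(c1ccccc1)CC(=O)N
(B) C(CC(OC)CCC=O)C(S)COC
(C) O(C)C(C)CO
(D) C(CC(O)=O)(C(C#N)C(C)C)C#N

C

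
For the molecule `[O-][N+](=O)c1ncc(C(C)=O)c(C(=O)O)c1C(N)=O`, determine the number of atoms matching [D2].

2

Check the 18 heavy atoms by environment: 1× n (aromatic, D2) → match; 4× c (aromatic, D3) → no; 1× c (aromatic, D2) → match; 3× C (D3) → no; 5× O (D1) → no; 1× N (D1) → no; 1× N (charge +1, D3) → no; 1× O (charge -1, D1) → no; 1× C (D1) → no.
Summing the matching environments: 1 + 1 = 2 matching atoms.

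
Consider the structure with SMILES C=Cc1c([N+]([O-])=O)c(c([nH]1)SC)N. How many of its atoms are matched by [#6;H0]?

The query [#6;H0] means: any carbon with no attached hydrogen.
Check the 13 heavy atoms by environment: 1× n (aromatic, H1) → no; 4× c (aromatic, H0) → match; 1× S (H0) → no; 1× C (H3) → no; 1× N (charge +1, H0) → no; 1× O (charge -1, H0) → no; 1× O (H0) → no; 1× C (H1) → no; 1× C (H2) → no; 1× N (H2) → no.
That gives 4 matching atoms.

4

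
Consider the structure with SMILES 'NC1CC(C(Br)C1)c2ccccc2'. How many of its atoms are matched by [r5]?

5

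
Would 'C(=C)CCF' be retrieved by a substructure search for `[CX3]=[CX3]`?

Yes

The pattern [CX3]=[CX3] describes a non-aromatic C=C double bond between two sp2 carbons — an alkene.
The molecule carries a vinyl group (-CH=CH2), whose atoms satisfy every constraint of the query, so the pattern matches.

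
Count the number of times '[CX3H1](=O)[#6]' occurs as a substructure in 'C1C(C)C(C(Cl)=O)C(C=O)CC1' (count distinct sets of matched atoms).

1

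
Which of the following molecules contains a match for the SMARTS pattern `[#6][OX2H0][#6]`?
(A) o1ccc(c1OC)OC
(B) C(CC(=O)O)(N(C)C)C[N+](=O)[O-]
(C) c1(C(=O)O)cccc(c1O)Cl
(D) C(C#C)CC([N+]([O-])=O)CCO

[#6][OX2H0][#6] describes an aliphatic oxygen bridging two carbons with no H on the oxygen (an ether).
(A) contains a methoxy ether (-OCH3), which satisfies every atom and bond constraint.
(B) has a carboxylic acid group (-C(=O)OH) but the -OH oxygen has H1; the =O is OX1, not OX2.
(C) has a hydroxyl group (-OH) but the oxygen has H1, not H0 bridging two carbons.
(D) has a hydroxyl group (-OH) but the oxygen has H1, not H0 bridging two carbons.
So the answer is (A).

A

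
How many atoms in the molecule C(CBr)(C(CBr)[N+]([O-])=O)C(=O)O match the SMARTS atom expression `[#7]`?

1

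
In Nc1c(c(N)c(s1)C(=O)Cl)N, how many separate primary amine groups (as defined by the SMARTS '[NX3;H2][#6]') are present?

[NX3;H2][#6] is the SMARTS for a primary amine: a trivalent nitrogen with two H attached to carbon.
The molecule carries 3 separate instances of a primary amino group (-NH2) meeting every constraint; each maps to a distinct set of atoms, giving 3 matches.

3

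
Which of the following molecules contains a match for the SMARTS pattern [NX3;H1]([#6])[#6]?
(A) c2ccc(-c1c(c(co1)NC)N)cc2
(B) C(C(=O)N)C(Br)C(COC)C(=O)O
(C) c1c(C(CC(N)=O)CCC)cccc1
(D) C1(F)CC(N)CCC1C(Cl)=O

[NX3;H1]([#6])[#6] describes a trivalent nitrogen with one H, bonded to two carbons (a secondary amine).
(A) contains an N-methylamino group (-NHCH3), which satisfies every atom and bond constraint.
(B) has a primary amide (-C(=O)NH2) but the -C(=O)NH2 nitrogen has H2, not H1.
(C) has a primary amide (-C(=O)NH2) but the -C(=O)NH2 nitrogen has H2, not H1.
(D) has a primary amino group (-NH2) but the nitrogen has H2 and only one carbon neighbour.
So the answer is (A).

A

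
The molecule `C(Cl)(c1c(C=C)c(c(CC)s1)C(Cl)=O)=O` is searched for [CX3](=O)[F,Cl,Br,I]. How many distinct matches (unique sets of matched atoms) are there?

[CX3](=O)[F,Cl,Br,I] is the SMARTS for an acyl halide: a carbonyl carbon bonded to a halogen.
The molecule carries 2 separate instances of an acyl chloride (-C(=O)Cl) meeting every constraint; each maps to a distinct set of atoms, giving 2 matches.

2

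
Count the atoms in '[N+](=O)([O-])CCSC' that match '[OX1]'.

Check the 7 heavy atoms by environment: 3× C (X4) → no; 1× S (X2) → no; 1× N (charge +1, X3) → no; 1× O (charge -1, X1) → match; 1× O (X1) → match.
Summing the matching environments: 1 + 1 = 2 matching atoms.

2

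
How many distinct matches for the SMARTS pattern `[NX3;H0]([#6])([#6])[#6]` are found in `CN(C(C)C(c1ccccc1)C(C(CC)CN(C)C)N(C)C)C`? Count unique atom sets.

[NX3;H0]([#6])([#6])[#6] is the SMARTS for a tertiary amine: a trivalent nitrogen with no H, bonded to three carbons.
The molecule carries 3 separate instances of a dimethylamino group (-N(CH3)2) meeting every constraint; each maps to a distinct set of atoms, giving 3 matches.

3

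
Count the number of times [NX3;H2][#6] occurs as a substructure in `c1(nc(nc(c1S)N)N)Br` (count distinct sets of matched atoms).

2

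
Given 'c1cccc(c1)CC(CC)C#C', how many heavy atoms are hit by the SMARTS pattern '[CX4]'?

4

Check the 12 heavy atoms by environment: 4× C (X4) → match; 6× c (aromatic, X3) → no; 2× C (X2) → no.
That gives 4 matching atoms.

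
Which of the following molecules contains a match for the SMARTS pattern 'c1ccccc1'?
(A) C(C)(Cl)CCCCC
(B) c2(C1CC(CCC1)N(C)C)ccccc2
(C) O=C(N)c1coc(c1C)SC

c1ccccc1 describes six aromatic carbons in a ring (a benzene ring).
(A) has a methyl group (-CH3) but no six-membered all-carbon aromatic ring is present.
(B) contains a phenyl ring, which satisfies every atom and bond constraint.
(C) has a methyl group (-CH3) but no six-membered all-carbon aromatic ring is present.
So the answer is (B).

B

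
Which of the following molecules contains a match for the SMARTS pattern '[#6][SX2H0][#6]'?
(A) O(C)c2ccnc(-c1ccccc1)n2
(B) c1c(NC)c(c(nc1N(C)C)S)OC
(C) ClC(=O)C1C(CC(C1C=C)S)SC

[#6][SX2H0][#6] describes an aliphatic sulfur bridging two carbons with no H on the sulfur (a thioether).
(A) has a methoxy ether (-OCH3) but the bridging atom is O, not S.
(B) has a methoxy ether (-OCH3) but the bridging atom is O, not S.
(C) contains a methylthio ether (-SCH3), which satisfies every atom and bond constraint.
So the answer is (C).

C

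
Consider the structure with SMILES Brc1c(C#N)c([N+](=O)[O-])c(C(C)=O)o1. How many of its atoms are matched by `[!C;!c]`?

Check the 14 heavy atoms by environment: 1× o (aromatic) → match; 4× c (aromatic) → no; 1× N (charge +1) → match; 1× O (charge -1) → match; 2× O → match; 1× Br → match; 3× C → no; 1× N → match.
Summing the matching environments: 1 + 1 + 1 + 2 + 1 + 1 = 7 matching atoms.

7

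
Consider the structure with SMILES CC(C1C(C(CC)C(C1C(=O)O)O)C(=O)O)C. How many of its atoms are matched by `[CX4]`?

10

Check the 17 heavy atoms by environment: 10× C (X4) → match; 3× O (X2) → no; 2× C (X3) → no; 2× O (X1) → no.
That gives 10 matching atoms.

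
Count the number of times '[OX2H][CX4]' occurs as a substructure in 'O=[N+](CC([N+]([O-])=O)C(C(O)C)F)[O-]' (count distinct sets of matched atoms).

1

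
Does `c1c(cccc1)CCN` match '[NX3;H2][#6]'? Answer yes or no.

Yes

The pattern [NX3;H2][#6] describes a trivalent nitrogen with two H attached to carbon — a primary amine.
The molecule carries a primary amino group (-NH2), whose atoms satisfy every constraint of the query, so the pattern matches.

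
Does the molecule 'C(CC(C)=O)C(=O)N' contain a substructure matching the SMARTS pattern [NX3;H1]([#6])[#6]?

The pattern [NX3;H1]([#6])[#6] describes a trivalent nitrogen with one H, bonded to two carbons — a secondary amine.
The closest candidate here is a primary amide (-C(=O)NH2), but the -C(=O)NH2 nitrogen has H2, not H1. No other fragment satisfies the full query, so there is no match.

No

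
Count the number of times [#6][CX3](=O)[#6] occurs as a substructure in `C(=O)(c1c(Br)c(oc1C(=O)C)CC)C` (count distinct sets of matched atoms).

[#6][CX3](=O)[#6] is the SMARTS for a ketone: a carbonyl carbon (no H) flanked by two carbons.
The molecule carries 2 separate instances of an acetyl/ketone group (-C(=O)CH3) meeting every constraint; each maps to a distinct set of atoms, giving 2 matches.

2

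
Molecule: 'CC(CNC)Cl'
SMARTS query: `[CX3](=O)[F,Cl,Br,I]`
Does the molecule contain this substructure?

The pattern [CX3](=O)[F,Cl,Br,I] describes a carbonyl carbon bonded to a halogen — an acyl halide.
The closest candidate here is a chloro substituent, but the Cl is not on a carbonyl carbon. No other fragment satisfies the full query, so there is no match.

No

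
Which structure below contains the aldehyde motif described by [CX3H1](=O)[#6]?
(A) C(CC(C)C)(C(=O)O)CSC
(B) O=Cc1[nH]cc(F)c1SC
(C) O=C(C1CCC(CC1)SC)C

B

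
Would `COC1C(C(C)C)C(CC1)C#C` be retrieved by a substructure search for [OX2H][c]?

No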